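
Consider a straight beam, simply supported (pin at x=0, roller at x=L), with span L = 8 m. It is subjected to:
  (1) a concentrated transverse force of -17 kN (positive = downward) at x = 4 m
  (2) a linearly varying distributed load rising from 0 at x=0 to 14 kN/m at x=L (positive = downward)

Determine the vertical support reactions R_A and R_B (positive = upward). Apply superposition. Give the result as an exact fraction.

Load 1 — point force P=-17 kN at a=4 m (b=L-a=4):
  R_A = Pb/L = (-17)·4/8 = -17/2 kN
  R_B = Pa/L = (-17)·4/8 = -17/2 kN
Load 2 — triangular load w₀=14 kN/m (0→w₀ over full span):
  R_A = w₀L/6 = 14·8/6 = 56/3 kN
  R_B = w₀L/3 = 14·8/3 = 112/3 kN
Superposition: R_A = 61/6 kN, R_B = 173/6 kN

R_A = 61/6 kN, R_B = 173/6 kN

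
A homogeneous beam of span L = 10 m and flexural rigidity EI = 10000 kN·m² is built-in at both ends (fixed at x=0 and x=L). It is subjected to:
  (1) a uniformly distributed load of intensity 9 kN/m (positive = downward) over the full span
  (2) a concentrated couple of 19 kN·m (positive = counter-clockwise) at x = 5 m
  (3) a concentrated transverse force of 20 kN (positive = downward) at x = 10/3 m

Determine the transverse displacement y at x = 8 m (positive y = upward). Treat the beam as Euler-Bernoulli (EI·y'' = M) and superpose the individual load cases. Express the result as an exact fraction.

y(8) = -91543/8100000 m

Load 1 — uniform load w=9 kN/m over full span:
  y_1 = -wx²(L-x)²/(24EI) = -9·8²·(10-8)²/(24·10000) = -6/625 m
Load 2 — applied couple M₀=19 kN·m at a=5 m (b=L-a=5):
  y_2 = (R_Ax³/6 - M_Ax²/2 - M₀(x-a)²/2)/EI  [x>a] with R_A=57/20, M_A=19/4 = ((57/20)·8³/6 - (19/4)·8²/2 - 19·(8-5)²/2)/10000 = 57/100000 m
Load 3 — point force P=20 kN at a=10/3 m (b=L-a=20/3):
  y_3 = -Pa²(L-x)²(3bL-(3b+a)(L-x))/(6L³EI)  [x>a] = -20·(10/3)²·(10-8)²·(3·(20/3)·10-(3·(20/3)+(10/3))·(10-8))/(6·10³·10000) = -23/10125 m
Superposition: y = Σ y_i = -91543/8100000 m ≈ -0.011302 m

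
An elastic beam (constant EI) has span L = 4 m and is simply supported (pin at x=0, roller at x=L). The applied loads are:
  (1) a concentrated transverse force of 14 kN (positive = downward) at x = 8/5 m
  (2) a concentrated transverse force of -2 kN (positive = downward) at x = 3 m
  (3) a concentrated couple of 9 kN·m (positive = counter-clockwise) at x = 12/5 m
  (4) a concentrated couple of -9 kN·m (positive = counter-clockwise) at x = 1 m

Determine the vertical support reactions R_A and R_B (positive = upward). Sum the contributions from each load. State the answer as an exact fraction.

Load 1 — point force P=14 kN at a=8/5 m (b=L-a=12/5):
  R_A = Pb/L = 14·(12/5)/4 = 42/5 kN
  R_B = Pa/L = 14·(8/5)/4 = 28/5 kN
Load 2 — point force P=-2 kN at a=3 m (b=L-a=1):
  R_A = Pb/L = (-2)·1/4 = -1/2 kN
  R_B = Pa/L = (-2)·3/4 = -3/2 kN
Load 3 — applied couple M₀=9 kN·m at a=12/5 m (b=L-a=8/5):
  R_A = M₀/L = 9/4 kN
  R_B = -M₀/L = -9/4 kN
Load 4 — applied couple M₀=-9 kN·m at a=1 m (b=L-a=3):
  R_A = M₀/L = (-9)/4 = -9/4 kN
  R_B = -M₀/L = -(-9)/4 = 9/4 kN
Superposition: R_A = 79/10 kN, R_B = 41/10 kN

R_A = 79/10 kN, R_B = 41/10 kN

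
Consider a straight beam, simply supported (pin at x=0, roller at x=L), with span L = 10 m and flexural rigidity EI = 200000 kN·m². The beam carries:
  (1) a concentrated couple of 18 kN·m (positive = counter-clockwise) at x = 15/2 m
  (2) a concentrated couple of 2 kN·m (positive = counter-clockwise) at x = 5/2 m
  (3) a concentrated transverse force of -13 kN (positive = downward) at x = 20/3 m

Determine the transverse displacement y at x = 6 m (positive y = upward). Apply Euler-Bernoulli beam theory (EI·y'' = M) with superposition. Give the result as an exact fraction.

y(6) = 3379/4320000 m

Load 1 — applied couple M₀=18 kN·m at a=15/2 m (b=L-a=5/2):
  y_1 = (M₀x³/(6L)+C₁x)/EI  [x≤a] with C₁=M₀(3b²-L²)/(6L)=-195/8 = (18·6³/(6·10)+(-195/8)·6)/200000 = -1629/4000000 m
Load 2 — applied couple M₀=2 kN·m at a=5/2 m (b=L-a=15/2):
  y_2 = (M₀x³/(6L)-M₀(x-a)²/2+C₁x)/EI  [x>a] with C₁=M₀(3b²-L²)/(6L)=55/24 = (2·6³/(6·10)-2·(6-(5/2))²/2+(55/24)·6)/200000 = 87/2000000 m
Load 3 — point force P=-13 kN at a=20/3 m (b=L-a=10/3):
  y_3 = -Pbx(L²-b²-x²)/(6LEI)  [x≤a] = -(-13)·(10/3)·6·(10²-(10/3)²-6²)/(6·10·200000) = 1547/1350000 m
Superposition: y = Σ y_i = 3379/4320000 m ≈ 0.000782 m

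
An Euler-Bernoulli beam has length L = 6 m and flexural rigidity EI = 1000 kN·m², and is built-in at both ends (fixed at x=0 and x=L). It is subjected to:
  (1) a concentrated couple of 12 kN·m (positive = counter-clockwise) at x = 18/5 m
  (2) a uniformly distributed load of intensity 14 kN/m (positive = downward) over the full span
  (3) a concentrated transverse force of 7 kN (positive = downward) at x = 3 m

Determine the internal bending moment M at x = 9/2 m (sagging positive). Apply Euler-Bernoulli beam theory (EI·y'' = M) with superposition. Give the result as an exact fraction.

Load 1 — applied couple M₀=12 kN·m at a=18/5 m (b=L-a=12/5):
  M_1 = R_Ax - M_A - M₀  [x>a] with R_A=72/25, M_A=96/25 = (72/25)·(9/2) - (96/25) - 12 = -72/25 kN·m
Load 2 — uniform load w=14 kN/m over full span:
  M_2 = wLx/2 - wL²/12 - wx²/2 = 14·6·(9/2)/2 - 14·6²/12 - 14·(9/2)²/2 = 21/4 kN·m
Load 3 — point force P=7 kN at a=3 m (b=L-a=3):
  M_3 = Pa²(a+3b)(L-x)/L³ - Pa²b/L²  [x>a] = 7·3²·(3+3·3)·(6-(9/2))/6³ - 7·3²·3/6² = 0 kN·m
Superposition: M = Σ M_i = 237/100 kN·m ≈ 2.370000 kN·m

M(9/2) = 237/100 kN·m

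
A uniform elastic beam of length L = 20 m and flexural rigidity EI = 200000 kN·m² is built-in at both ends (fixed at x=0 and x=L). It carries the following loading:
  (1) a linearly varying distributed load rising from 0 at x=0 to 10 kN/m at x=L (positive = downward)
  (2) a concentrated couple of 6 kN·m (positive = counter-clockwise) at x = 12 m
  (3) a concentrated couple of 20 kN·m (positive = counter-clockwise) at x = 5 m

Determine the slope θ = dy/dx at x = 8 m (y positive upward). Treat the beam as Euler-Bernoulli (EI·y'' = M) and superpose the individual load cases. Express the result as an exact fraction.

θ(8) = -11721/12500000 rad

Load 1 — triangular load w₀=10 kN/m (0→w₀ over full span):
  θ_1 = -w₀(2x(L-x)(L-2x)(x+2L)+x²(L-x)²)/(120LEI) = -10·(2·8·(20-8)·(20-2·8)·(8+2·20)+8²·(20-8)²)/(120·20·200000) = -3/3125 rad
Load 2 — applied couple M₀=6 kN·m at a=12 m (b=L-a=8):
  θ_2 = (R_Ax²/2 - M_Ax)/EI  [x≤a] with R_A=54/125, M_A=48/25 = ((54/125)·8²/2 - (48/25)·8)/200000 = -3/390625 rad
Load 3 — applied couple M₀=20 kN·m at a=5 m (b=L-a=15):
  θ_3 = (R_Ax²/2 - M_Ax - M₀(x-a))/EI  [x>a] with R_A=9/8, M_A=-15/4 = ((9/8)·8²/2 - (-15/4)·8 - 20·(8-5))/200000 = 3/100000 rad
Superposition: θ = Σ θ_i = -11721/12500000 rad ≈ -0.000938 rad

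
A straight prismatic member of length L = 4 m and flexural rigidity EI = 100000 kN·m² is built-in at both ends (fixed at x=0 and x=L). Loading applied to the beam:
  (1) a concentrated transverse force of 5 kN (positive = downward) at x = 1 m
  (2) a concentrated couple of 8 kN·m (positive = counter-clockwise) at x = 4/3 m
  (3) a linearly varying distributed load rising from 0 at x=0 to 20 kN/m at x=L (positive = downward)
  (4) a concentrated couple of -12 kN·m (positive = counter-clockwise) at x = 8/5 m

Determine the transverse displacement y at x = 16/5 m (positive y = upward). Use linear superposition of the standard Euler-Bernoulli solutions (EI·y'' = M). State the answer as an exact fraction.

y(16/5) = -198341/5625000000 m

Load 1 — point force P=5 kN at a=1 m (b=L-a=3):
  y_1 = -Pa²(L-x)²(3bL-(3b+a)(L-x))/(6L³EI)  [x>a] = -5·1²·(4-(16/5))²·(3·3·4-(3·3+1)·(4-(16/5)))/(6·4³·100000) = -7/3000000 m
Load 2 — applied couple M₀=8 kN·m at a=4/3 m (b=L-a=8/3):
  y_2 = (R_Ax³/6 - M_Ax²/2 - M₀(x-a)²/2)/EI  [x>a] with R_A=8/3, M_A=0 = ((8/3)·(16/5)³/6 - 0·(16/5)²/2 - 8·((16/5)-(4/3))²/2)/100000 = 22/3515625 m
Load 3 — triangular load w₀=20 kN/m (0→w₀ over full span):
  y_3 = -w₀x²(L-x)²(x+2L)/(120LEI) = -20·(16/5)²·(4-(16/5))²·((16/5)+2·4)/(120·4·100000) = -896/29296875 m
Load 4 — applied couple M₀=-12 kN·m at a=8/5 m (b=L-a=12/5):
  y_4 = (R_Ax³/6 - M_Ax²/2 - M₀(x-a)²/2)/EI  [x>a] with R_A=-108/25, M_A=-36/25 = ((-108/25)·(16/5)³/6 - (-36/25)·(16/5)²/2 - (-12)·((16/5)-(8/5))²/2)/100000 = -84/9765625 m
Superposition: y = Σ y_i = -198341/5625000000 m ≈ -0.000035 m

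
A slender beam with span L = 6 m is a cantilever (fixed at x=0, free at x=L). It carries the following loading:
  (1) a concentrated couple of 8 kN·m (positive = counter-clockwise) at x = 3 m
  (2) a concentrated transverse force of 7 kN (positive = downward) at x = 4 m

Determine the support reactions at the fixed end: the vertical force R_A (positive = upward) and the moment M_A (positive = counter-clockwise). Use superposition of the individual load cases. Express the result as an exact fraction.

R_A = 7 kN, M_A = 20 kN·m

Load 1 — applied couple M₀=8 kN·m at a=3 m (b=L-a=3):
  R_A = 0 kN
  M_A = -M₀ = -8 kN·m
Load 2 — point force P=7 kN at a=4 m (b=L-a=2):
  R_A = P = 7 kN
  M_A = Pa = 7·4 = 28 kN·m
Superposition: R_A = 7 kN, M_A = 20 kN·m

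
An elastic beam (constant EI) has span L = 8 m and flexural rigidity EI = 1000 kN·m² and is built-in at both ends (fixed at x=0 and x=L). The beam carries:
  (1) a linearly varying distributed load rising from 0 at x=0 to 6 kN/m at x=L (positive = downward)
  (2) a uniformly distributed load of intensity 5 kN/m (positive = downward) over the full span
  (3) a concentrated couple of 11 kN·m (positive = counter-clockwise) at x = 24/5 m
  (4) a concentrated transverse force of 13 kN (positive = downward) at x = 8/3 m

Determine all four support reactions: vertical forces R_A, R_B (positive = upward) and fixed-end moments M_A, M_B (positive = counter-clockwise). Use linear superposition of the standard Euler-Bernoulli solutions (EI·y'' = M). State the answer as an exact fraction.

R_A = 52393/1350 kN, M_A = 39416/675 kN·m, R_B = 51557/1350 kN, M_B = -35269/675 kN·m

Load 1 — triangular load w₀=6 kN/m (0→w₀ over full span):
  R_A = 3w₀L/20 = 3·6·8/20 = 36/5 kN
  M_A = w₀L²/30 = 6·8²/30 = 64/5 kN·m
  R_B = 7w₀L/20 = 7·6·8/20 = 84/5 kN
  M_B = -w₀L²/20 = -6·8²/20 = -96/5 kN·m
Load 2 — uniform load w=5 kN/m over full span:
  R_A = wL/2 = 5·8/2 = 20 kN
  M_A = wL²/12 = 5·8²/12 = 80/3 kN·m
  R_B = wL/2 = 5·8/2 = 20 kN
  M_B = -wL²/12 = -5·8²/12 = -80/3 kN·m
Load 3 — applied couple M₀=11 kN·m at a=24/5 m (b=L-a=16/5):
  R_A = 6M₀ab/L³ = 6·11·(24/5)·(16/5)/8³ = 99/50 kN
  M_A = M₀b(2a-b)/L² = 11·(16/5)·(2·(24/5)-(16/5))/8² = 88/25 kN·m
  R_B = -6M₀ab/L³ = -6·11·(24/5)·(16/5)/8³ = -99/50 kN
  M_B = M₀a(2b-a)/L² = 11·(24/5)·(2·(16/5)-(24/5))/8² = 33/25 kN·m
Load 4 — point force P=13 kN at a=8/3 m (b=L-a=16/3):
  R_A = Pb²(3a+b)/L³ = 13·(16/3)²·(3·(8/3)+(16/3))/8³ = 260/27 kN
  M_A = Pab²/L² = 13·(8/3)·(16/3)²/8² = 416/27 kN·m
  R_B = Pa²(a+3b)/L³ = 13·(8/3)²·((8/3)+3·(16/3))/8³ = 91/27 kN
  M_B = -Pa²b/L² = -13·(8/3)²·(16/3)/8² = -208/27 kN·m
Superposition: R_A = 52393/1350 kN, M_A = 39416/675 kN·m, R_B = 51557/1350 kN, M_B = -35269/675 kN·m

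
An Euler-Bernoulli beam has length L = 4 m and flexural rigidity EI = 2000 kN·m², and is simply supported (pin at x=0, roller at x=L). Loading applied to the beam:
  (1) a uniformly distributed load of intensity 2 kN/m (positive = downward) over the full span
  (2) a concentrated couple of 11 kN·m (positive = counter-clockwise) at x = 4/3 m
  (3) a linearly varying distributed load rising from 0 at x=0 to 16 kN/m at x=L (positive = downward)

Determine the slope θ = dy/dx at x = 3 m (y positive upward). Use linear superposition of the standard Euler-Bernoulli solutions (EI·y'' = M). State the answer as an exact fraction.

Load 1 — uniform load w=2 kN/m over full span:
  θ_1 = -w(L³-6Lx²+4x³)/(24EI) = -2·(4³-6·4·3²+4·3³)/(24·2000) = 11/6000 rad
Load 2 — applied couple M₀=11 kN·m at a=4/3 m (b=L-a=8/3):
  θ_2 = (M₀x²/(2L)-M₀(x-a)+C₁)/EI  [x>a] with C₁=M₀(3b²-L²)/(6L)=22/9 = (11·3²/(2·4)-11·(3-(4/3))+(22/9))/2000 = -253/144000 rad
Load 3 — triangular load w₀=16 kN/m (0→w₀ over full span):
  θ_3 = -w₀(7L⁴-30L²x²+15x⁴)/(360LEI) = -16·(7·4⁴-30·4²·3²+15·3⁴)/(360·4·2000) = 1313/180000 rad
Superposition: θ = Σ θ_i = 1769/240000 rad ≈ 0.007371 rad

θ(3) = 1769/240000 rad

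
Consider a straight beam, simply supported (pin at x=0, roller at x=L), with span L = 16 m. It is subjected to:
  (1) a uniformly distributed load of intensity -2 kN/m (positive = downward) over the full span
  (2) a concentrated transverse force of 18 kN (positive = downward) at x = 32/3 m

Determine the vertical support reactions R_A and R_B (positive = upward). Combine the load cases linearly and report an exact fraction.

R_A = -10 kN, R_B = -4 kN

Load 1 — uniform load w=-2 kN/m over full span:
  R_A = wL/2 = (-2)·16/2 = -16 kN
  R_B = wL/2 = (-2)·16/2 = -16 kN
Load 2 — point force P=18 kN at a=32/3 m (b=L-a=16/3):
  R_A = Pb/L = 18·(16/3)/16 = 6 kN
  R_B = Pa/L = 18·(32/3)/16 = 12 kN
Superposition: R_A = -10 kN, R_B = -4 kN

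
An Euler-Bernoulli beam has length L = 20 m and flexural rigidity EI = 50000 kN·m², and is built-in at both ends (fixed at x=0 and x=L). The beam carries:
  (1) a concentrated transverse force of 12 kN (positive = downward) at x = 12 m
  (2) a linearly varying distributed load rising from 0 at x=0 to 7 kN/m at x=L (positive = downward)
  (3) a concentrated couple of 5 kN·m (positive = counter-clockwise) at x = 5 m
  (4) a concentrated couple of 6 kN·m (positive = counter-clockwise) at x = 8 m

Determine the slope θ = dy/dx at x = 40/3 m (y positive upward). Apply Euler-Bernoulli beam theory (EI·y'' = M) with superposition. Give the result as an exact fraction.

Load 1 — point force P=12 kN at a=12 m (b=L-a=8):
  θ_1 = Pa²(L-x)(2bL-(3b+a)(L-x))/(2L³EI)  [x>a] = 12·12²·(20-(40/3))·(2·8·20-(3·8+12)·(20-(40/3)))/(2·20³·50000) = 18/15625 rad
Load 2 — triangular load w₀=7 kN/m (0→w₀ over full span):
  θ_2 = -w₀(2x(L-x)(L-2x)(x+2L)+x²(L-x)²)/(120LEI) = -7·(2·(40/3)·(20-(40/3))·(20-2·(40/3))·((40/3)+2·20)+(40/3)²·(20-(40/3))²)/(120·20·50000) = 98/30375 rad
Load 3 — applied couple M₀=5 kN·m at a=5 m (b=L-a=15):
  θ_3 = (R_Ax²/2 - M_Ax - M₀(x-a))/EI  [x>a] with R_A=9/32, M_A=-15/16 = ((9/32)·(40/3)²/2 - (-15/16)·(40/3) - 5·((40/3)-5))/50000 = -1/12000 rad
Load 4 — applied couple M₀=6 kN·m at a=8 m (b=L-a=12):
  θ_4 = (R_Ax²/2 - M_Ax - M₀(x-a))/EI  [x>a] with R_A=54/125, M_A=18/25 = ((54/125)·(40/3)²/2 - (18/25)·(40/3) - 6·((40/3)-8))/50000 = -1/15625 rad
Superposition: θ = Σ θ_i = 514067/121500000 rad ≈ 0.004231 rad

θ(40/3) = 514067/121500000 rad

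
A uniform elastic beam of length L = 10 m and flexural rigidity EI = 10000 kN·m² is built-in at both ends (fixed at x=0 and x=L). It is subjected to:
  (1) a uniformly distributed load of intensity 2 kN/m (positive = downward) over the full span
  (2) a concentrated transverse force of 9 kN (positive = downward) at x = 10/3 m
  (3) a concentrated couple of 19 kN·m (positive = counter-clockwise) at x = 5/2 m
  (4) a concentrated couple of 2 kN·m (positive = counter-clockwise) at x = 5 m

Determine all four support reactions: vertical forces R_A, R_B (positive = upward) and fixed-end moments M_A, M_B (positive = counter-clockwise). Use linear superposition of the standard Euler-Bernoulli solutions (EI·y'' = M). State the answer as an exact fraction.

Load 1 — uniform load w=2 kN/m over full span:
  R_A = wL/2 = 2·10/2 = 10 kN
  M_A = wL²/12 = 2·10²/12 = 50/3 kN·m
  R_B = wL/2 = 2·10/2 = 10 kN
  M_B = -wL²/12 = -2·10²/12 = -50/3 kN·m
Load 2 — point force P=9 kN at a=10/3 m (b=L-a=20/3):
  R_A = Pb²(3a+b)/L³ = 9·(20/3)²·(3·(10/3)+(20/3))/10³ = 20/3 kN
  M_A = Pab²/L² = 9·(10/3)·(20/3)²/10² = 40/3 kN·m
  R_B = Pa²(a+3b)/L³ = 9·(10/3)²·((10/3)+3·(20/3))/10³ = 7/3 kN
  M_B = -Pa²b/L² = -9·(10/3)²·(20/3)/10² = -20/3 kN·m
Load 3 — applied couple M₀=19 kN·m at a=5/2 m (b=L-a=15/2):
  R_A = 6M₀ab/L³ = 6·19·(5/2)·(15/2)/10³ = 171/80 kN
  M_A = M₀b(2a-b)/L² = 19·(15/2)·(2·(5/2)-(15/2))/10² = -57/16 kN·m
  R_B = -6M₀ab/L³ = -6·19·(5/2)·(15/2)/10³ = -171/80 kN
  M_B = M₀a(2b-a)/L² = 19·(5/2)·(2·(15/2)-(5/2))/10² = 95/16 kN·m
Load 4 — applied couple M₀=2 kN·m at a=5 m (b=L-a=5):
  R_A = 6M₀ab/L³ = 6·2·5·5/10³ = 3/10 kN
  M_A = M₀b(2a-b)/L² = 2·5·(2·5-5)/10² = 1/2 kN·m
  R_B = -6M₀ab/L³ = -6·2·5·5/10³ = -3/10 kN
  M_B = M₀a(2b-a)/L² = 2·5·(2·5-5)/10² = 1/2 kN·m
Superposition: R_A = 917/48 kN, M_A = 431/16 kN·m, R_B = 475/48 kN, M_B = -811/48 kN·m

R_A = 917/48 kN, M_A = 431/16 kN·m, R_B = 475/48 kN, M_B = -811/48 kN·m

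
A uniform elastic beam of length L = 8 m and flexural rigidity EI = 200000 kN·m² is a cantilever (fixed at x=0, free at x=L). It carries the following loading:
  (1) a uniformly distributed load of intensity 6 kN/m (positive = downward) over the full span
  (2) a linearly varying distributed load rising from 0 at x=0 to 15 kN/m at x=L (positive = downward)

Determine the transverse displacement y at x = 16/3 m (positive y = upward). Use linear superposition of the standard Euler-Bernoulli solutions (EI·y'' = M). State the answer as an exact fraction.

Load 1 — uniform load w=6 kN/m over full span:
  y_1 = -wx²(x²-4Lx+6L²)/(24EI) = -6·(16/3)²·((16/3)²-4·8·(16/3)+6·8²)/(24·200000) = -2176/253125 m
Load 2 — triangular load w₀=15 kN/m (0→w₀ over full span):
  y_2 = (w₀Lx³/12-w₀L²x²/6-w₀x⁵/(120L))/EI = (15·8·(16/3)³/12-15·8²·(16/3)²/6-15·(16/3)⁵/(120·8))/200000 = -11776/759375 m
Superposition: y = Σ y_i = -18304/759375 m ≈ -0.024104 m

y(16/3) = -18304/759375 m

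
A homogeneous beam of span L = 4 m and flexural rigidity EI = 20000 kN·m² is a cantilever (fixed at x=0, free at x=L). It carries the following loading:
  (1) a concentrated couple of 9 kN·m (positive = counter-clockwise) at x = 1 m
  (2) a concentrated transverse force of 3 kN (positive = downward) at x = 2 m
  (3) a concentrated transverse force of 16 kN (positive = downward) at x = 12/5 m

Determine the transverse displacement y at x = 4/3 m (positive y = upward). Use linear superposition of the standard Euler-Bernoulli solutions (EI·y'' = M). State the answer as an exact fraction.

Load 1 — applied couple M₀=9 kN·m at a=1 m (b=L-a=3):
  y_1 = M₀a(2x-a)/(2EI)  [x>a] = 9·1·(2·(4/3)-1)/(2·20000) = 3/8000 m
Load 2 — point force P=3 kN at a=2 m (b=L-a=2):
  y_2 = -Px²(3a-x)/(6EI)  [x≤a] = -3·(4/3)²·(3·2-(4/3))/(6·20000) = -7/33750 m
Load 3 — point force P=16 kN at a=12/5 m (b=L-a=8/5):
  y_3 = -Px²(3a-x)/(6EI)  [x≤a] = -16·(4/3)²·(3·(12/5)-(4/3))/(6·20000) = -352/253125 m
Superposition: y = Σ y_i = -19813/16200000 m ≈ -0.001223 m

y(4/3) = -19813/16200000 m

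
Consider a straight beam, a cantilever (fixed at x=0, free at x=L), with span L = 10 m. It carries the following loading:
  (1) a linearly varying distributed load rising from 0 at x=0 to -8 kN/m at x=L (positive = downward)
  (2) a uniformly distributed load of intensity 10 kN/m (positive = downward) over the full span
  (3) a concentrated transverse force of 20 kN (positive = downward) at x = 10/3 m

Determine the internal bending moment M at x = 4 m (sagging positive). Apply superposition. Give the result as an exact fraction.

Load 1 — triangular load w₀=-8 kN/m (0→w₀ over full span):
  M_1 = w₀Lx/2 - w₀L²/3 - w₀x³/(6L) = (-8)·10·4/2 - (-8)·10²/3 - (-8)·4³/(6·10) = 576/5 kN·m
Load 2 — uniform load w=10 kN/m over full span:
  M_2 = -w(L-x)²/2 = -10·(10-4)²/2 = -180 kN·m
Load 3 — point force P=20 kN at a=10/3 m (b=L-a=20/3):
  M_3 = 0  [x>a] = 0 kN·m
Superposition: M = Σ M_i = -324/5 kN·m ≈ -64.800000 kN·m

M(4) = -324/5 kN·m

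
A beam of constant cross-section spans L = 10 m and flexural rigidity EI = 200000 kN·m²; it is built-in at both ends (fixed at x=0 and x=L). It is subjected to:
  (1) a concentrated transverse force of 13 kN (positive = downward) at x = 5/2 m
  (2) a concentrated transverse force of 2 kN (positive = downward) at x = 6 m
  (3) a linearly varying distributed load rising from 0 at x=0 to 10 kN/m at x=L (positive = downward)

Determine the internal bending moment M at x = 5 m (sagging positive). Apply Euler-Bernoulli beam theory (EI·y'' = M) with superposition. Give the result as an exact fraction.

M(5) = 6359/240 kN·m

Load 1 — point force P=13 kN at a=5/2 m (b=L-a=15/2):
  M_1 = Pa²(a+3b)(L-x)/L³ - Pa²b/L²  [x>a] = 13·(5/2)²·((5/2)+3·(15/2))·(10-5)/10³ - 13·(5/2)²·(15/2)/10² = 65/16 kN·m
Load 2 — point force P=2 kN at a=6 m (b=L-a=4):
  M_2 = Pb²(3a+b)x/L³ - Pab²/L²  [x≤a] = 2·4²·(3·6+4)·5/10³ - 2·6·4²/10² = 8/5 kN·m
Load 3 — triangular load w₀=10 kN/m (0→w₀ over full span):
  M_3 = 3w₀Lx/20 - w₀L²/30 - w₀x³/(6L) = 3·10·10·5/20 - 10·10²/30 - 10·5³/(6·10) = 125/6 kN·m
Superposition: M = Σ M_i = 6359/240 kN·m ≈ 26.495833 kN·m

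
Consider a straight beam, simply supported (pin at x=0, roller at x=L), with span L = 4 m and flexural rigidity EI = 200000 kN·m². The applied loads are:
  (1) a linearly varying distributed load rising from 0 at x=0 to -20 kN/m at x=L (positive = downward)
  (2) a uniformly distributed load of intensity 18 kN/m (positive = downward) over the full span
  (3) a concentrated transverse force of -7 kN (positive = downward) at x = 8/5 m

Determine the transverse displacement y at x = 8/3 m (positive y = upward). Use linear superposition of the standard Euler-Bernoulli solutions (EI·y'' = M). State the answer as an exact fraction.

Load 1 — triangular load w₀=-20 kN/m (0→w₀ over full span):
  y_1 = -w₀x(7L⁴-10L²x²+3x⁴)/(360LEI) = -(-20)·(8/3)·(7·4⁴-10·4²·(8/3)²+3·(8/3)⁴)/(360·4·200000) = 68/455625 m
Load 2 — uniform load w=18 kN/m over full span:
  y_2 = -wx(L³-2Lx²+x³)/(24EI) = -18·(8/3)·(4³-2·4·(8/3)²+(8/3)³)/(24·200000) = -22/84375 m
Load 3 — point force P=-7 kN at a=8/5 m (b=L-a=12/5):
  y_3 = -Pa(L-x)(2Lx-a²-x²)/(6LEI)  [x>a] = -(-7)·(8/5)·(4-(8/3))·(2·4·(8/3)-(8/5)²-(8/3)²)/(6·4·200000) = 1148/31640625 m
Superposition: y = Σ y_i = -21418/284765625 m ≈ -0.000075 m

y(8/3) = -21418/284765625 m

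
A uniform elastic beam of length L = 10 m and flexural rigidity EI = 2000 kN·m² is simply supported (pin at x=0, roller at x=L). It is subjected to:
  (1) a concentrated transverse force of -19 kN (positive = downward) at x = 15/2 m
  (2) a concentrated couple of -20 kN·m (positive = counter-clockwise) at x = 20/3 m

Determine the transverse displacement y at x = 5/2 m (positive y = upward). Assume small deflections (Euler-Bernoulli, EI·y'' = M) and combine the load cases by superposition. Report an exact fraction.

y(5/2) = 515/4608 m

Load 1 — point force P=-19 kN at a=15/2 m (b=L-a=5/2):
  y_1 = -Pbx(L²-b²-x²)/(6LEI)  [x≤a] = -(-19)·(5/2)·(5/2)·(10²-(5/2)²-(5/2)²)/(6·10·2000) = 133/1536 m
Load 2 — applied couple M₀=-20 kN·m at a=20/3 m (b=L-a=10/3):
  y_2 = (M₀x³/(6L)+C₁x)/EI  [x≤a] with C₁=M₀(3b²-L²)/(6L)=200/9 = ((-20)·(5/2)³/(6·10)+(200/9)·(5/2))/2000 = 29/1152 m
Superposition: y = Σ y_i = 515/4608 m ≈ 0.111762 m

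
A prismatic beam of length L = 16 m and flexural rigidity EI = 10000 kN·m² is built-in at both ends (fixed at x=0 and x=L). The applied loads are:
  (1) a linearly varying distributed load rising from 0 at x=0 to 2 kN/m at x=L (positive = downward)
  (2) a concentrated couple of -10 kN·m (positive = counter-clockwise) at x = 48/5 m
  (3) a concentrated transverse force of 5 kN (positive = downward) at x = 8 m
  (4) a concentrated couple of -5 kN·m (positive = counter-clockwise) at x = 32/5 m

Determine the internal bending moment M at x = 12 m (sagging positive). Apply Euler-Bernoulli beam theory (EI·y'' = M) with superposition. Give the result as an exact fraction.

M(12) = 107/15 kN·m

Load 1 — triangular load w₀=2 kN/m (0→w₀ over full span):
  M_1 = 3w₀Lx/20 - w₀L²/30 - w₀x³/(6L) = 3·2·16·12/20 - 2·16²/30 - 2·12³/(6·16) = 68/15 kN·m
Load 2 — applied couple M₀=-10 kN·m at a=48/5 m (b=L-a=32/5):
  M_2 = R_Ax - M_A - M₀  [x>a] with R_A=-9/10, M_A=-16/5 = (-9/10)·12 - (-16/5) - (-10) = 12/5 kN·m
Load 3 — point force P=5 kN at a=8 m (b=L-a=8):
  M_3 = Pa²(a+3b)(L-x)/L³ - Pa²b/L²  [x>a] = 5·8²·(8+3·8)·(16-12)/16³ - 5·8²·8/16² = 0 kN·m
Load 4 — applied couple M₀=-5 kN·m at a=32/5 m (b=L-a=48/5):
  M_4 = R_Ax - M_A - M₀  [x>a] with R_A=-9/20, M_A=-3/5 = (-9/20)·12 - (-3/5) - (-5) = 1/5 kN·m
Superposition: M = Σ M_i = 107/15 kN·m ≈ 7.133333 kN·m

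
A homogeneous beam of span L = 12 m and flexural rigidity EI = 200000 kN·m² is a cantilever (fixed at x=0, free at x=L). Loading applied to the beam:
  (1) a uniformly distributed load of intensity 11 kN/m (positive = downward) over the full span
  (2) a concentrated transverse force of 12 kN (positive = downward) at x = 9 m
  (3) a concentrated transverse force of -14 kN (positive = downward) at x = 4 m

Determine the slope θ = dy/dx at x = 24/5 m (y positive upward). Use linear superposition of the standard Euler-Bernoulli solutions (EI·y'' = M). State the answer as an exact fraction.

θ(24/5) = -21499/1562500 rad

Load 1 — uniform load w=11 kN/m over full span:
  θ_1 = -wx(x²-3Lx+3L²)/(6EI) = -11·(24/5)·((24/5)²-3·12·(24/5)+3·12²)/(6·200000) = -4851/390625 rad
Load 2 — point force P=12 kN at a=9 m (b=L-a=3):
  θ_2 = -Px(2a-x)/(2EI)  [x≤a] = -12·(24/5)·(2·9-(24/5))/(2·200000) = -297/156250 rad
Load 3 — point force P=-14 kN at a=4 m (b=L-a=8):
  θ_3 = -Pa²/(2EI)  [x>a] = -(-14)·4²/(2·200000) = 7/12500 rad
Superposition: θ = Σ θ_i = -21499/1562500 rad ≈ -0.013759 rad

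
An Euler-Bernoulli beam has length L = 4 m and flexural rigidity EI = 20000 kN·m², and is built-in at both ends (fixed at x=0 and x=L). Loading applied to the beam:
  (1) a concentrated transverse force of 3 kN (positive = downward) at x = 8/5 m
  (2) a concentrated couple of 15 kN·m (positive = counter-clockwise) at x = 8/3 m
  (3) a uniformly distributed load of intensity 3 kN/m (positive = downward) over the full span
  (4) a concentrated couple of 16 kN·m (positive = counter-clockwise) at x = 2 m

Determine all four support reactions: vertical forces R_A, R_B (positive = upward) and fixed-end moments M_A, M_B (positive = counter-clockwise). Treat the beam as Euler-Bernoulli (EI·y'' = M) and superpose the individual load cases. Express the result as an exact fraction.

Load 1 — point force P=3 kN at a=8/5 m (b=L-a=12/5):
  R_A = Pb²(3a+b)/L³ = 3·(12/5)²·(3·(8/5)+(12/5))/4³ = 243/125 kN
  M_A = Pab²/L² = 3·(8/5)·(12/5)²/4² = 216/125 kN·m
  R_B = Pa²(a+3b)/L³ = 3·(8/5)²·((8/5)+3·(12/5))/4³ = 132/125 kN
  M_B = -Pa²b/L² = -3·(8/5)²·(12/5)/4² = -144/125 kN·m
Load 2 — applied couple M₀=15 kN·m at a=8/3 m (b=L-a=4/3):
  R_A = 6M₀ab/L³ = 6·15·(8/3)·(4/3)/4³ = 5 kN
  M_A = M₀b(2a-b)/L² = 15·(4/3)·(2·(8/3)-(4/3))/4² = 5 kN·m
  R_B = -6M₀ab/L³ = -6·15·(8/3)·(4/3)/4³ = -5 kN
  M_B = M₀a(2b-a)/L² = 15·(8/3)·(2·(4/3)-(8/3))/4² = 0 kN·m
Load 3 — uniform load w=3 kN/m over full span:
  R_A = wL/2 = 3·4/2 = 6 kN
  M_A = wL²/12 = 3·4²/12 = 4 kN·m
  R_B = wL/2 = 3·4/2 = 6 kN
  M_B = -wL²/12 = -3·4²/12 = -4 kN·m
Load 4 — applied couple M₀=16 kN·m at a=2 m (b=L-a=2):
  R_A = 6M₀ab/L³ = 6·16·2·2/4³ = 6 kN
  M_A = M₀b(2a-b)/L² = 16·2·(2·2-2)/4² = 4 kN·m
  R_B = -6M₀ab/L³ = -6·16·2·2/4³ = -6 kN
  M_B = M₀a(2b-a)/L² = 16·2·(2·2-2)/4² = 4 kN·m
Superposition: R_A = 2368/125 kN, M_A = 1841/125 kN·m, R_B = -493/125 kN, M_B = -144/125 kN·m

R_A = 2368/125 kN, M_A = 1841/125 kN·m, R_B = -493/125 kN, M_B = -144/125 kN·m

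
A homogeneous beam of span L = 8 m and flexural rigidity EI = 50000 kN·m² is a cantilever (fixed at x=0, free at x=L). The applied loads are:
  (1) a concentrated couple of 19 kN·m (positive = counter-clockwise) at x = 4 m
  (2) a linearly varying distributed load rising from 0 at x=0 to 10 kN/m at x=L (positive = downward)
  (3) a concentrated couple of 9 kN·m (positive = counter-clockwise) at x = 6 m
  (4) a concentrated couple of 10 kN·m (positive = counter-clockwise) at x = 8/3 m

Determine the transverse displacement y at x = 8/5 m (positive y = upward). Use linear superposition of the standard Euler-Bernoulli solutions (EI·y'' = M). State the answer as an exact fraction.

y(8/5) = -115564/29296875 m

Load 1 — applied couple M₀=19 kN·m at a=4 m (b=L-a=4):
  y_1 = M₀x²/(2EI)  [x≤a] = 19·(8/5)²/(2·50000) = 38/78125 m
Load 2 — triangular load w₀=10 kN/m (0→w₀ over full span):
  y_2 = (w₀Lx³/12-w₀L²x²/6-w₀x⁵/(120L))/EI = (10·8·(8/5)³/12-10·8²·(8/5)²/6-10·(8/5)⁵/(120·8))/50000 = -144064/29296875 m
Load 3 — applied couple M₀=9 kN·m at a=6 m (b=L-a=2):
  y_3 = M₀x²/(2EI)  [x≤a] = 9·(8/5)²/(2·50000) = 18/78125 m
Load 4 — applied couple M₀=10 kN·m at a=8/3 m (b=L-a=16/3):
  y_4 = M₀x²/(2EI)  [x≤a] = 10·(8/5)²/(2·50000) = 4/15625 m
Superposition: y = Σ y_i = -115564/29296875 m ≈ -0.003945 m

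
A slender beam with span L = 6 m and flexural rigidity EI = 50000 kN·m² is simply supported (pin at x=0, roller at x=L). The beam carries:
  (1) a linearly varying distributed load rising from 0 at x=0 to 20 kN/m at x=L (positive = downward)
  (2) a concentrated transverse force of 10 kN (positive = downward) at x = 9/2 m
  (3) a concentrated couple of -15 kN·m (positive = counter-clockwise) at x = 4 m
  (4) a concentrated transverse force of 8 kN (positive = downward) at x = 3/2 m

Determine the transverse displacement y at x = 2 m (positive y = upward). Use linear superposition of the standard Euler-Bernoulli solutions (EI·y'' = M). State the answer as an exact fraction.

y(2) = -12529/3600000 m

Load 1 — triangular load w₀=20 kN/m (0→w₀ over full span):
  y_1 = -w₀x(7L⁴-10L²x²+3x⁴)/(360LEI) = -20·2·(7·6⁴-10·6²·2²+3·2⁴)/(360·6·50000) = -16/5625 m
Load 2 — point force P=10 kN at a=9/2 m (b=L-a=3/2):
  y_2 = -Pbx(L²-b²-x²)/(6LEI)  [x≤a] = -10·(3/2)·2·(6²-(3/2)²-2²)/(6·6·50000) = -119/240000 m
Load 3 — applied couple M₀=-15 kN·m at a=4 m (b=L-a=2):
  y_3 = (M₀x³/(6L)+C₁x)/EI  [x≤a] with C₁=M₀(3b²-L²)/(6L)=10 = ((-15)·2³/(6·6)+10·2)/50000 = 1/3000 m
Load 4 — point force P=8 kN at a=3/2 m (b=L-a=9/2):
  y_4 = -Pa(L-x)(2Lx-a²-x²)/(6LEI)  [x>a] = -8·(3/2)·(6-2)·(2·6·2-(3/2)²-2²)/(6·6·50000) = -71/150000 m
Superposition: y = Σ y_i = -12529/3600000 m ≈ -0.003480 m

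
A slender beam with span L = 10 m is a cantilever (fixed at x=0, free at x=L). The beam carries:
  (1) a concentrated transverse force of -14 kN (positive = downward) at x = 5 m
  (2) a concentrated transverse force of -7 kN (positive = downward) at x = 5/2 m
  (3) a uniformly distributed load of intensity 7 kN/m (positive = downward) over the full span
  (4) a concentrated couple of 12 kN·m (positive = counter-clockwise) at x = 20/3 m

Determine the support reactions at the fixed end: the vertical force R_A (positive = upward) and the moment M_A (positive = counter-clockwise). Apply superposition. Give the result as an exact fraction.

Load 1 — point force P=-14 kN at a=5 m (b=L-a=5):
  R_A = P = (-14) = -14 kN
  M_A = Pa = (-14)·5 = -70 kN·m
Load 2 — point force P=-7 kN at a=5/2 m (b=L-a=15/2):
  R_A = P = (-7) = -7 kN
  M_A = Pa = (-7)·(5/2) = -35/2 kN·m
Load 3 — uniform load w=7 kN/m over full span:
  R_A = wL = 7·10 = 70 kN
  M_A = wL²/2 = 7·10²/2 = 350 kN·m
Load 4 — applied couple M₀=12 kN·m at a=20/3 m (b=L-a=10/3):
  R_A = 0 kN
  M_A = -M₀ = -12 kN·m
Superposition: R_A = 49 kN, M_A = 501/2 kN·m

R_A = 49 kN, M_A = 501/2 kN·m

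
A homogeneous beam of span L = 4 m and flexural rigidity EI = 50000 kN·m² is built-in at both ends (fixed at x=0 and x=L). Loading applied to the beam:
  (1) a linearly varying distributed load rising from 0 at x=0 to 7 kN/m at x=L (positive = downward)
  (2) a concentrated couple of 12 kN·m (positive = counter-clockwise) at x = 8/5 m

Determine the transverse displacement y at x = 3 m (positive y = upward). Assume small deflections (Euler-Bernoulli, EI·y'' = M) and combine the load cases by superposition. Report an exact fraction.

Load 1 — triangular load w₀=7 kN/m (0→w₀ over full span):
  y_1 = -w₀x²(L-x)²(x+2L)/(120LEI) = -7·3²·(4-3)²·(3+2·4)/(120·4·50000) = -231/8000000 m
Load 2 — applied couple M₀=12 kN·m at a=8/5 m (b=L-a=12/5):
  y_2 = (R_Ax³/6 - M_Ax²/2 - M₀(x-a)²/2)/EI  [x>a] with R_A=108/25, M_A=36/25 = ((108/25)·3³/6 - (36/25)·3²/2 - 12·(3-(8/5))²/2)/50000 = 3/125000 m
Superposition: y = Σ y_i = -39/8000000 m ≈ -0.000005 m

y(3) = -39/8000000 m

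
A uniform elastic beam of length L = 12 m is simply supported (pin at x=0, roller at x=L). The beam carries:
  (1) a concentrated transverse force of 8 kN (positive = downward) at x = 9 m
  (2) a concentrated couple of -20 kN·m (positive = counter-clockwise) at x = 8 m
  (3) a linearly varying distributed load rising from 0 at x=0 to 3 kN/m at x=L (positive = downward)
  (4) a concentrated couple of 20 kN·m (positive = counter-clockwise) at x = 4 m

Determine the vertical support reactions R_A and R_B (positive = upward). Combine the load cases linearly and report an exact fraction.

R_A = 8 kN, R_B = 18 kN

Load 1 — point force P=8 kN at a=9 m (b=L-a=3):
  R_A = Pb/L = 8·3/12 = 2 kN
  R_B = Pa/L = 8·9/12 = 6 kN
Load 2 — applied couple M₀=-20 kN·m at a=8 m (b=L-a=4):
  R_A = M₀/L = (-20)/12 = -5/3 kN
  R_B = -M₀/L = -(-20)/12 = 5/3 kN
Load 3 — triangular load w₀=3 kN/m (0→w₀ over full span):
  R_A = w₀L/6 = 3·12/6 = 6 kN
  R_B = w₀L/3 = 3·12/3 = 12 kN
Load 4 — applied couple M₀=20 kN·m at a=4 m (b=L-a=8):
  R_A = M₀/L = 20/12 = 5/3 kN
  R_B = -M₀/L = -20/12 = -5/3 kN
Superposition: R_A = 8 kN, R_B = 18 kN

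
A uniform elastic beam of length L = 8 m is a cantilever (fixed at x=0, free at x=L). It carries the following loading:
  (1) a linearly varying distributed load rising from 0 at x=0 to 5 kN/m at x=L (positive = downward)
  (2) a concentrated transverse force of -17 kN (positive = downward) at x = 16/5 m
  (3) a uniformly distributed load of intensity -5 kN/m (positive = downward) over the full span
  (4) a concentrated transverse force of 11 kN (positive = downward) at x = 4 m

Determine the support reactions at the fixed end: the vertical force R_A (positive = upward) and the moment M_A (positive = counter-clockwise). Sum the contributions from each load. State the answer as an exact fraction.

Load 1 — triangular load w₀=5 kN/m (0→w₀ over full span):
  R_A = w₀L/2 = 5·8/2 = 20 kN
  M_A = w₀L²/3 = 5·8²/3 = 320/3 kN·m
Load 2 — point force P=-17 kN at a=16/5 m (b=L-a=24/5):
  R_A = P = (-17) = -17 kN
  M_A = Pa = (-17)·(16/5) = -272/5 kN·m
Load 3 — uniform load w=-5 kN/m over full span:
  R_A = wL = (-5)·8 = -40 kN
  M_A = wL²/2 = (-5)·8²/2 = -160 kN·m
Load 4 — point force P=11 kN at a=4 m (b=L-a=4):
  R_A = P = 11 kN
  M_A = Pa = 11·4 = 44 kN·m
Superposition: R_A = -26 kN, M_A = -956/15 kN·m

R_A = -26 kN, M_A = -956/15 kN·m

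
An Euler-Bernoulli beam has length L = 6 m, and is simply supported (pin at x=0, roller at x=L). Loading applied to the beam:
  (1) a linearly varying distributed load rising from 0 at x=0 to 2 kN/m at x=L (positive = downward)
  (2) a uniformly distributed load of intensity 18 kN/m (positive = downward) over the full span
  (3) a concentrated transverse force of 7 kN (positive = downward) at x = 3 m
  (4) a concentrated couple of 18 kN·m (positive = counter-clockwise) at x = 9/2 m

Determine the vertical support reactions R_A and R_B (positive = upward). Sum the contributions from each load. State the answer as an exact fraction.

R_A = 125/2 kN, R_B = 117/2 kN

Load 1 — triangular load w₀=2 kN/m (0→w₀ over full span):
  R_A = w₀L/6 = 2·6/6 = 2 kN
  R_B = w₀L/3 = 2·6/3 = 4 kN
Load 2 — uniform load w=18 kN/m over full span:
  R_A = wL/2 = 18·6/2 = 54 kN
  R_B = wL/2 = 18·6/2 = 54 kN
Load 3 — point force P=7 kN at a=3 m (b=L-a=3):
  R_A = Pb/L = 7·3/6 = 7/2 kN
  R_B = Pa/L = 7·3/6 = 7/2 kN
Load 4 — applied couple M₀=18 kN·m at a=9/2 m (b=L-a=3/2):
  R_A = M₀/L = 18/6 = 3 kN
  R_B = -M₀/L = -18/6 = -3 kN
Superposition: R_A = 125/2 kN, R_B = 117/2 kN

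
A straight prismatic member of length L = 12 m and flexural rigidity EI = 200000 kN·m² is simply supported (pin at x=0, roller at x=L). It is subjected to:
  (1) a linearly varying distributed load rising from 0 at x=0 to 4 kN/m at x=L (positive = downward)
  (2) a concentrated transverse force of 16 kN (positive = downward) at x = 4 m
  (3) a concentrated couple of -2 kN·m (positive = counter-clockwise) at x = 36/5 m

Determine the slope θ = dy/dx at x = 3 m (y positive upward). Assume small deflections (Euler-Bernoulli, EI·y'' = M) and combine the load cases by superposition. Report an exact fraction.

θ(3) = -346351/360000000 rad

Load 1 — triangular load w₀=4 kN/m (0→w₀ over full span):
  θ_1 = -w₀(7L⁴-30L²x²+15x⁴)/(360LEI) = -4·(7·12⁴-30·12²·3²+15·3⁴)/(360·12·200000) = -3981/8000000 rad
Load 2 — point force P=16 kN at a=4 m (b=L-a=8):
  θ_2 = -Pb(L²-b²-3x²)/(6LEI)  [x≤a] = -16·8·(12²-8²-3·3²)/(6·12·200000) = -53/112500 rad
Load 3 — applied couple M₀=-2 kN·m at a=36/5 m (b=L-a=24/5):
  θ_3 = (M₀x²/(2L)+C₁)/EI  [x≤a] with C₁=M₀(3b²-L²)/(6L)=52/25 = ((-2)·3²/(2·12)+(52/25))/200000 = 133/20000000 rad
Superposition: θ = Σ θ_i = -346351/360000000 rad ≈ -0.000962 rad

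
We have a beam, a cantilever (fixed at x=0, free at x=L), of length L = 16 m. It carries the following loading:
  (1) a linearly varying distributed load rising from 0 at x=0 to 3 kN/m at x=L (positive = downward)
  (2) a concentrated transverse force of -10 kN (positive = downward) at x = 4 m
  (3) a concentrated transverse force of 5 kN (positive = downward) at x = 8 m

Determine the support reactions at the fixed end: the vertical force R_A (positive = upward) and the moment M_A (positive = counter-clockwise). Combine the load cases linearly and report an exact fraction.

R_A = 19 kN, M_A = 256 kN·m

Load 1 — triangular load w₀=3 kN/m (0→w₀ over full span):
  R_A = w₀L/2 = 3·16/2 = 24 kN
  M_A = w₀L²/3 = 3·16²/3 = 256 kN·m
Load 2 — point force P=-10 kN at a=4 m (b=L-a=12):
  R_A = P = (-10) = -10 kN
  M_A = Pa = (-10)·4 = -40 kN·m
Load 3 — point force P=5 kN at a=8 m (b=L-a=8):
  R_A = P = 5 kN
  M_A = Pa = 5·8 = 40 kN·m
Superposition: R_A = 19 kN, M_A = 256 kN·m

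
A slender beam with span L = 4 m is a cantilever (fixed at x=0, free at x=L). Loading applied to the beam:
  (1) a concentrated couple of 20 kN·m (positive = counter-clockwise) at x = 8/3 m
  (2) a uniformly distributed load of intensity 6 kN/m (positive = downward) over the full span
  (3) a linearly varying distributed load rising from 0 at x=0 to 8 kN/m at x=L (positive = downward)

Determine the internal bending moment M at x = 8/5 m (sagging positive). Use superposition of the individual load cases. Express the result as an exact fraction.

M(8/5) = -1964/125 kN·m

Load 1 — applied couple M₀=20 kN·m at a=8/3 m (b=L-a=4/3):
  M_1 = M₀  [x≤a] = 20 = 20 kN·m
Load 2 — uniform load w=6 kN/m over full span:
  M_2 = -w(L-x)²/2 = -6·(4-(8/5))²/2 = -432/25 kN·m
Load 3 — triangular load w₀=8 kN/m (0→w₀ over full span):
  M_3 = w₀Lx/2 - w₀L²/3 - w₀x³/(6L) = 8·4·(8/5)/2 - 8·4²/3 - 8·(8/5)³/(6·4) = -2304/125 kN·m
Superposition: M = Σ M_i = -1964/125 kN·m ≈ -15.712000 kN·m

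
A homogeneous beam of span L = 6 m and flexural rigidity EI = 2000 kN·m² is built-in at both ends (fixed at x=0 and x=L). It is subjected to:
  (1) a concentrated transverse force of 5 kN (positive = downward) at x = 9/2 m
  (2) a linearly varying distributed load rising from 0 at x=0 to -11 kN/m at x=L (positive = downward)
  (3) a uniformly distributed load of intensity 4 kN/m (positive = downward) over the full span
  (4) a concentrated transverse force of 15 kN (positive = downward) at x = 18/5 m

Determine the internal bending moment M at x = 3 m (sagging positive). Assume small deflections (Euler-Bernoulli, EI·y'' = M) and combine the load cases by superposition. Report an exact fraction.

Load 1 — point force P=5 kN at a=9/2 m (b=L-a=3/2):
  M_1 = Pb²(3a+b)x/L³ - Pab²/L²  [x≤a] = 5·(3/2)²·(3·(9/2)+(3/2))·3/6³ - 5·(9/2)·(3/2)²/6² = 15/16 kN·m
Load 2 — triangular load w₀=-11 kN/m (0→w₀ over full span):
  M_2 = 3w₀Lx/20 - w₀L²/30 - w₀x³/(6L) = 3·(-11)·6·3/20 - (-11)·6²/30 - (-11)·3³/(6·6) = -33/4 kN·m
Load 3 — uniform load w=4 kN/m over full span:
  M_3 = wLx/2 - wL²/12 - wx²/2 = 4·6·3/2 - 4·6²/12 - 4·3²/2 = 6 kN·m
Load 4 — point force P=15 kN at a=18/5 m (b=L-a=12/5):
  M_4 = Pb²(3a+b)x/L³ - Pab²/L²  [x≤a] = 15·(12/5)²·(3·(18/5)+(12/5))·3/6³ - 15·(18/5)·(12/5)²/6² = 36/5 kN·m
Superposition: M = Σ M_i = 471/80 kN·m ≈ 5.887500 kN·m

M(3) = 471/80 kN·m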